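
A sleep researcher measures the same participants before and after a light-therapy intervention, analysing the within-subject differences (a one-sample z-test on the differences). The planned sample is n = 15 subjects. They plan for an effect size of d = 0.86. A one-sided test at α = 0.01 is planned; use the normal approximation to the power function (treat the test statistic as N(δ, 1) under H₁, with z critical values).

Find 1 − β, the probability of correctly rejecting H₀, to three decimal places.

Power ≈ 0.842

Noncentrality parameter: δ = d·√n = 0.86 × √15 = 3.3308
One-sided α = 0.01 → critical value z_{0.01} = 2.326.
Power = P(Z > 2.326 − δ) = Φ(1.004) = 0.8424.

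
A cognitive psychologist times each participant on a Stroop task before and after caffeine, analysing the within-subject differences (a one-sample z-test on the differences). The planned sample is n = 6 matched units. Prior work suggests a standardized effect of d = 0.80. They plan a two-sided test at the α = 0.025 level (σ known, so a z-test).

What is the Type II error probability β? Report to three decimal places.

β ≈ 0.611

Noncentrality parameter: δ = d·√n = 0.80 × √6 = 1.9596
Two-sided α = 0.025 → critical value z_{0.0125} = 2.241.
Power = Φ(δ − 2.241) + Φ(−δ − 2.241) = Φ(-0.282) + Φ(-4.201) = 0.3890 + 0.0000 = 0.3891.
Type II error: β = 1 − power = 1 − 0.3891 = 0.6109.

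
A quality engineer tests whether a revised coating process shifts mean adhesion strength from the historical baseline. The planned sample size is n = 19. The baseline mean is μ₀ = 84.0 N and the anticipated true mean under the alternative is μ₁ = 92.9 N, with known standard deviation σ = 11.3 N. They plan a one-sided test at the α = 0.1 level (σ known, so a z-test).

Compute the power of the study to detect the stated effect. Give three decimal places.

Power ≈ 0.984

Standardized effect: d = |μ₁ − μ₀| / σ = |92.9 − 84.0| / 11.3 = 0.7876
Noncentrality parameter: δ = d·√n = 0.7876 × √19 = 3.4331
Critical value for a one-sided test at α = 0.1: z_α = 1.282.
Power = P(Z > 1.282 − δ) = Φ(2.152) = 0.9843.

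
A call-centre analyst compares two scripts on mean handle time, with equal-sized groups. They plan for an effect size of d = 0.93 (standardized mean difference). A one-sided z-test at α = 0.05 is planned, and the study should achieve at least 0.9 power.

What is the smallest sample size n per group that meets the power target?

n = 20 per group

Set Φ(δ − 1.645) = 0.9; then δ − 1.645 = Φ⁻¹(0.9) = 1.282, giving δ = 2.926.
δ = d·√(n/2) ⇒ n = 2(δ/d)² = 2 × (2.926 / 0.93)² = 19.80.
Rounding up, n = 20 per group.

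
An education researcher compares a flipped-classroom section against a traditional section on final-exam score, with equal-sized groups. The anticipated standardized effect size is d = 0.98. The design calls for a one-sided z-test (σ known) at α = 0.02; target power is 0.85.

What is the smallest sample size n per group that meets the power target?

n = 20 per group

For power 0.85 need Φ(δ − z_{0.02}) = 0.85, so δ = z_{0.02} + z_{0.15} = 2.054 + 1.036 = 3.090.
δ = d·√(n/2) ⇒ n = 2(δ/d)² = 2 × (3.090 / 0.98)² = 19.89.
Round up to the next whole unit.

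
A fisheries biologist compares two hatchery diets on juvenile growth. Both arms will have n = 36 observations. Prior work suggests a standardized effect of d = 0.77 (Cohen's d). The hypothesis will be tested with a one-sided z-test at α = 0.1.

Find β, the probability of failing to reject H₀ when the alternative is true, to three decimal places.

β ≈ 0.024

Noncentrality parameter: δ = d·√(n/2) = 0.77 × √(36/2) = 3.2668
One-sided α = 0.1 → critical value z_{0.1} = 1.282.
Power = P(Z > 1.282 − δ) = Φ(1.985) = 0.9764.
Type II error: β = 1 − power = 1 − 0.9764 = 0.0236.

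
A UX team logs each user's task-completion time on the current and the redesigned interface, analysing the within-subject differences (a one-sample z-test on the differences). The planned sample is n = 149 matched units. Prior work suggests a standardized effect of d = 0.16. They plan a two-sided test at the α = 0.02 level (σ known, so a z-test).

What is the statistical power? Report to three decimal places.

Noncentrality parameter: δ = d·√n = 0.16 × √149 = 1.9530
Critical value for a two-sided test at α = 0.02: z_{α/2} = 2.326.
Power = Φ(δ − 2.326) + Φ(−δ − 2.326) = Φ(-0.373) + Φ(-4.279) = 0.3545 + 0.0000 = 0.3545.

Power ≈ 0.354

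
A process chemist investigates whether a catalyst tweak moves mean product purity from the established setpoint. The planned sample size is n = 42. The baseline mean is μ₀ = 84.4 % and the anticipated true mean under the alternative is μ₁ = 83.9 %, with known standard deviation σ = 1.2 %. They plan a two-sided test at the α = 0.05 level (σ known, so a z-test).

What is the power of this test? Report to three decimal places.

Standardized effect: d = |μ₁ − μ₀| / σ = |83.9 − 84.4| / 1.2 = 0.4167
Noncentrality parameter: δ = d·√n = 0.4167 × √42 = 2.7003
Two-sided α = 0.05 → critical value z_{0.025} = 1.960.
Power = Φ(δ − 1.960) + Φ(−δ − 1.960) = Φ(0.740) + Φ(-4.660) = 0.7705 + 0.0000 = 0.7705.

Power ≈ 0.770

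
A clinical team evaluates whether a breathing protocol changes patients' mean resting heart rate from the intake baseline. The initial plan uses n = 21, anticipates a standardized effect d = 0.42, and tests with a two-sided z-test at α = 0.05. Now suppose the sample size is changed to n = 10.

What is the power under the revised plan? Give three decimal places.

With n = 10: δ = d·√n = 0.42 × √10 = 1.3282. Critical value z_{0.025} = 1.960.
Revised power = Φ(δ − 1.960) + Φ(−δ − 1.960) = Φ(-0.632) + Φ(-3.288) = 0.2638 + 0.0005 = 0.2643.

Power ≈ 0.264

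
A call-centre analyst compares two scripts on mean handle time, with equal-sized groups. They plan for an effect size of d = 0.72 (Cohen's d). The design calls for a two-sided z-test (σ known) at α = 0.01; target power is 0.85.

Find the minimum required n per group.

n = 51 per group

For power 0.85 need Φ(δ − z_{0.005}) = 0.85, so δ = z_{0.005} + z_{0.15} = 2.576 + 1.036 = 3.612.
(Ignoring the negligible lower-tail rejection probability gives the usual closed-form inversion.)
δ = d·√(n/2) ⇒ n = 2(δ/d)² = 2 × (3.612 / 0.72)² = 50.34.
Round up to the next whole unit.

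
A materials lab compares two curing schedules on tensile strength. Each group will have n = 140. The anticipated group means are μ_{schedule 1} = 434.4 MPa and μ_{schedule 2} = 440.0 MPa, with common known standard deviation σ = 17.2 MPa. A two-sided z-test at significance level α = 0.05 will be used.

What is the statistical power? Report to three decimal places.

Standardized effect: d = |μ_{schedule 1} − μ_{schedule 2}| / σ = |434.4 − 440.0| / 17.2 = 0.3256
Noncentrality parameter: δ = d·√(n/2) = 0.3256 × √(140/2) = 2.7240
Two-sided α = 0.05 → critical value z_{0.025} = 1.960.
Power = Φ(δ − 1.960) + Φ(−δ − 1.960) = Φ(0.764) + Φ(-4.684) = 0.7776 + 0.0000 = 0.7776.

Power ≈ 0.778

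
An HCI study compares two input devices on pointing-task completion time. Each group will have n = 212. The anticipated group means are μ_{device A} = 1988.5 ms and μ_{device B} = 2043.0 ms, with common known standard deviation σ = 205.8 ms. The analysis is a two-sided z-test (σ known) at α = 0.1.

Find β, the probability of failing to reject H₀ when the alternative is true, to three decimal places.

β ≈ 0.140

Standardized effect: d = |μ_{device A} − μ_{device B}| / σ = |1988.5 − 2043.0| / 205.8 = 0.2648
Noncentrality parameter: δ = d·√(n/2) = 0.2648 × √(212/2) = 2.7265
Critical value for a two-sided test at α = 0.1: z_{α/2} = 1.645.
Power = Φ(δ − 1.645) + Φ(−δ − 1.645) = Φ(1.082) + Φ(-4.371) = 0.8603 + 0.0000 = 0.8603.
Type II error: β = 1 − power = 1 − 0.8603 = 0.1397.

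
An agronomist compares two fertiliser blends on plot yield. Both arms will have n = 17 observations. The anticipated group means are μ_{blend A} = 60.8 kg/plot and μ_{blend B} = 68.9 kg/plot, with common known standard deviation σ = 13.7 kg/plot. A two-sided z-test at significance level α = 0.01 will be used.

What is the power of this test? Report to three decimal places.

Power ≈ 0.197

Standardized effect: d = |μ_{blend A} − μ_{blend B}| / σ = |60.8 − 68.9| / 13.7 = 0.5912
Noncentrality parameter: δ = d·√(n/2) = 0.5912 × √(17/2) = 1.7237
Two-sided α = 0.01 → critical value z_{0.005} = 2.576.
Power = Φ(δ − 2.576) + Φ(−δ − 2.576) = Φ(-0.852) + Φ(-4.300) = 0.1971 + 0.0000 = 0.1971.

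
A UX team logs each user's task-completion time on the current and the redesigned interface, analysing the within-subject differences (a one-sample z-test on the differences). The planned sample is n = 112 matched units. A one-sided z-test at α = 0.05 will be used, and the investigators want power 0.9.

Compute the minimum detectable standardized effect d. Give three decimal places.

Need Φ(δ − 1.645) = 0.9, so δ = 1.645 + 1.282 = 2.926.
δ = d·√n ⇒ d = δ/√n = 2.926/√112 = 0.2765.

d ≈ 0.277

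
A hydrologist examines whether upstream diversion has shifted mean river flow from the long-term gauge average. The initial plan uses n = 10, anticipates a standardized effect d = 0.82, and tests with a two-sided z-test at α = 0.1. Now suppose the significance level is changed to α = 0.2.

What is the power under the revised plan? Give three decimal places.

Power ≈ 0.905

δ = d·√n = 0.82 × √10 = 2.5931 (unchanged). New critical value: z_{0.1} = 1.282.
Revised power = Φ(δ − 1.282) + Φ(−δ − 1.282) = Φ(1.312) + Φ(-3.875) = 0.9052 + 0.0001 = 0.9052.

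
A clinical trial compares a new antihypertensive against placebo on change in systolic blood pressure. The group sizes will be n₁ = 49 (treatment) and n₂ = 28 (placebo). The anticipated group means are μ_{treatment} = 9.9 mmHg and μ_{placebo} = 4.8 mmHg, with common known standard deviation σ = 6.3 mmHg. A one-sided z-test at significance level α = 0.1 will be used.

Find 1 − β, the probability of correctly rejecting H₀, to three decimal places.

Power ≈ 0.984

Standardized effect: d = |μ_{treatment} − μ_{placebo}| / σ = |9.9 − 4.8| / 6.3 = 0.8095
Noncentrality parameter: λ = d / √(1/n₁ + 1/n₂) = 0.8095 / √(1/49 + 1/28) = 3.4171
One-sided α = 0.1 → critical value z_{0.1} = 1.282.
Power = Φ(λ − 1.282) = Φ(2.136) = 0.9836.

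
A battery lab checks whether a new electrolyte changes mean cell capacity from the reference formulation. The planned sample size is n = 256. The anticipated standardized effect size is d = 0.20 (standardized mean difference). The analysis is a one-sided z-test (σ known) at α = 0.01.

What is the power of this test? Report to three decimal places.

Power ≈ 0.809

Noncentrality parameter: δ = d·√n = 0.20 × √256 = 3.2000
One-sided α = 0.01 → critical value z_{0.01} = 2.326.
Power = Φ(δ − 2.326) = Φ(0.874) = 0.8088.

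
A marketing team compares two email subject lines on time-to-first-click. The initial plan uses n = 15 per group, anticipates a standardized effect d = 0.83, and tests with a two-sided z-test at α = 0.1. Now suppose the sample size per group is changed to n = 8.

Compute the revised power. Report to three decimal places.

With n = 8 per group: δ = d·√(n/2) = 0.83 × √(8/2) = 1.6600. Critical value z_{0.05} = 1.645.
Revised power = Φ(δ − 1.645) + Φ(−δ − 1.645) = Φ(0.015) + Φ(-3.305) = 0.5060 + 0.0005 = 0.5065.

Power ≈ 0.507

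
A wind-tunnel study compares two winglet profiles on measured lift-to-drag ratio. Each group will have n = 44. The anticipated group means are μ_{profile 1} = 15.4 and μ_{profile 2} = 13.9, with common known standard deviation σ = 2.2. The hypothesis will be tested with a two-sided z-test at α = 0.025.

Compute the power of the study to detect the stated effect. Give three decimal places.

Power ≈ 0.831

Standardized effect: d = |μ_{profile 1} − μ_{profile 2}| / σ = |15.4 − 13.9| / 2.2 = 0.6818
Noncentrality parameter: δ = d·√(n/2) = 0.6818 × √(44/2) = 3.1980
Two-sided α = 0.025 → critical value z_{0.0125} = 2.241.
Power = Φ(δ − 2.241) + Φ(−δ − 2.241) = Φ(0.957) + Φ(-5.439) = 0.8306 + 0.0000 = 0.8306.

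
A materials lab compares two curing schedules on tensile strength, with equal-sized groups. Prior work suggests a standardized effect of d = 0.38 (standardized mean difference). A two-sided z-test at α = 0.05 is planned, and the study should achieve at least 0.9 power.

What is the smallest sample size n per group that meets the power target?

n = 146 per group

For power 0.9 need Φ(δ − z_{0.025}) = 0.9, so δ = z_{0.025} + z_{0.10} = 1.960 + 1.282 = 3.242.
(For δ > 0 the lower-tail rejection region contributes negligibly to power, so the one-term inversion is standard.)
δ = d·√(n/2) ⇒ n = 2(δ/d)² = 2 × (3.242 / 0.38)² = 145.53.
Rounding up, n = 146 per group.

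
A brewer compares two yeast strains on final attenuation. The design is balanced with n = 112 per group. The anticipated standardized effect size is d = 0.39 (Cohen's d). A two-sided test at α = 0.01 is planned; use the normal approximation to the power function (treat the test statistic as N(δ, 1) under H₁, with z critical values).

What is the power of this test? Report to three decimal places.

Noncentrality parameter: δ = d·√(n/2) = 0.39 × √(112/2) = 2.9185
Two-sided α = 0.01 → critical value z_{0.005} = 2.576.
Power = Φ(δ − 2.576) + Φ(−δ − 2.576) = Φ(0.343) + Φ(-5.494) = 0.6341 + 0.0000 = 0.6341.

Power ≈ 0.634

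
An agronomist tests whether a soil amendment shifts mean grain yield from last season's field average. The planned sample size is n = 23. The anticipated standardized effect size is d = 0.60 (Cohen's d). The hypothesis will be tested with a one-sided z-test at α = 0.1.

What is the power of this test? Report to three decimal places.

Noncentrality parameter: λ = d·√n = 0.60 × √23 = 2.8775
Critical value for a one-sided test at α = 0.1: z_α = 1.282.
Power = Φ(λ − 1.282) = Φ(1.596) = 0.9447.

Power ≈ 0.945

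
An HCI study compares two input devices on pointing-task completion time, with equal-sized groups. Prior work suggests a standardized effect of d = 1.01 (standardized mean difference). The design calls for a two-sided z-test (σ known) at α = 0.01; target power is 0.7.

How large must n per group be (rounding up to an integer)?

n = 19 per group

Set Φ(δ − 2.576) = 0.7; then δ − 2.576 = Φ⁻¹(0.7) = 0.524, giving δ = 3.100.
(The Φ(−δ − z_{α/2}) term is vanishingly small for δ > 0 and is dropped in the standard sample-size formula.)
δ = d·√(n/2) ⇒ n = 2(δ/d)² = 2 × (3.100 / 1.01)² = 18.84.
Rounding up, n = 19 per group.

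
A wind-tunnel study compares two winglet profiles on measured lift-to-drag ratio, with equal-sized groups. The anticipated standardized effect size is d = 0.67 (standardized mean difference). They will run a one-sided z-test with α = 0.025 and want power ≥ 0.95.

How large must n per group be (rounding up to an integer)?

n = 58 per group

For power 0.95 need Φ(δ − z_{0.025}) = 0.95, so δ = z_{0.025} + z_{0.05} = 1.960 + 1.645 = 3.605.
δ = d·√(n/2) ⇒ n = 2(δ/d)² = 2 × (3.605 / 0.67)² = 57.90.
Round up to the next whole unit.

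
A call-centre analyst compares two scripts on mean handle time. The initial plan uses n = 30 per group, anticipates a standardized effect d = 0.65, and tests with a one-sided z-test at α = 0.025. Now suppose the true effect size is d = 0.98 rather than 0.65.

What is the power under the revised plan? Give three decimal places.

Power ≈ 0.967

With d = 0.98: δ = d·√(n/2) = 0.98 × √(30/2) = 3.7955. Critical value z_{0.025} = 1.960.
Revised power = P(Z > 1.960 − δ) = Φ(1.836) = 0.9668.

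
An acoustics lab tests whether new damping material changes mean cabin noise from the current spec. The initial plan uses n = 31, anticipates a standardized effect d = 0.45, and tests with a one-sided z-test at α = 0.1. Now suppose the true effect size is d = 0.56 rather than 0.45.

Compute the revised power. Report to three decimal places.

With d = 0.56: δ = d·√n = 0.56 × √31 = 3.1179. Critical value z_{0.1} = 1.282.
Revised power = Φ(δ − 1.282) = Φ(1.836) = 0.9669.

Power ≈ 0.967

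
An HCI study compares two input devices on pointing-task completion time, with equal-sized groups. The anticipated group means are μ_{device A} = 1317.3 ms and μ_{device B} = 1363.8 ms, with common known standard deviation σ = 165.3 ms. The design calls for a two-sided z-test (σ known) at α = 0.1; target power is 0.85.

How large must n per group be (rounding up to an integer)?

n = 182 per group

Standardized effect: d = |μ_{device A} − μ_{device B}| / σ = |1317.3 − 1363.8| / 165.3 = 0.2813
Set Φ(δ − 1.645) = 0.85; then δ − 1.645 = Φ⁻¹(0.85) = 1.036, giving δ = 2.681.
(Ignoring the negligible lower-tail rejection probability gives the usual closed-form inversion.)
δ = d·√(n/2) ⇒ n = 2(δ/d)² = 2 × (2.681 / 0.2813)² = 181.70.
Rounding up, n = 182 per group.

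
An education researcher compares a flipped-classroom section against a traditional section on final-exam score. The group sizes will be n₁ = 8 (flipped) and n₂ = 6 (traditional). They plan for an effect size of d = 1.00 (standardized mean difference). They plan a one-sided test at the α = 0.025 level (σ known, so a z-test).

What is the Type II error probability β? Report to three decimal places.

β ≈ 0.543

Noncentrality parameter: δ = d / √(1/n₁ + 1/n₂) = 1.00 / √(1/8 + 1/6) = 1.8516
One-sided α = 0.025 → critical value z_{0.025} = 1.960.
Power = P(Z > 1.960 − δ) = Φ(-0.108) = 0.4569.
Type II error: β = 1 − power = 1 − 0.4569 = 0.5431.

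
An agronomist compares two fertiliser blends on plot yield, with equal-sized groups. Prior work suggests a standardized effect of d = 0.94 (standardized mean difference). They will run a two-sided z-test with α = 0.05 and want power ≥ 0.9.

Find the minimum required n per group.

Set Φ(δ − 1.960) = 0.9; then δ − 1.960 = Φ⁻¹(0.9) = 1.282, giving δ = 3.242.
(For δ > 0 the lower-tail rejection region contributes negligibly to power, so the one-term inversion is standard.)
δ = d·√(n/2) ⇒ n = 2(δ/d)² = 2 × (3.242 / 0.94)² = 23.78.
Round up to the next whole unit.

n = 24 per group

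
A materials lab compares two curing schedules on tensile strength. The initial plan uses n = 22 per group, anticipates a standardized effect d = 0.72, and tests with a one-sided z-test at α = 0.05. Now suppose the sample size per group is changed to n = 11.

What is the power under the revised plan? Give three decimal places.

With n = 11 per group: δ = d·√(n/2) = 0.72 × √(11/2) = 1.6885. Critical value z_{0.05} = 1.645.
Revised power = P(Z > 1.645 − δ) = Φ(0.044) = 0.5174.

Power ≈ 0.517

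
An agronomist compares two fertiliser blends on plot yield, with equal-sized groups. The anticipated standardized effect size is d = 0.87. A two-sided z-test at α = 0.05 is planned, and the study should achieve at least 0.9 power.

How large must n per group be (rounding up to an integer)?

Set Φ(δ − 1.960) = 0.9; then δ − 1.960 = Φ⁻¹(0.9) = 1.282, giving δ = 3.242.
(For δ > 0 the lower-tail rejection region contributes negligibly to power, so the one-term inversion is standard.)
δ = d·√(n/2) ⇒ n = 2(δ/d)² = 2 × (3.242 / 0.87)² = 27.76.
Rounding up, n = 28 per group.

n = 28 per group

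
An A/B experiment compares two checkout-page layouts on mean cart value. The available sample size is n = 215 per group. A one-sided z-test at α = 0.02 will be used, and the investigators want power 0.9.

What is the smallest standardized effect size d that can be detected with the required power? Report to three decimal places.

d ≈ 0.322

Required noncentrality: δ = z_{0.02} + z_{0.10} = 2.054 + 1.282 = 3.335.
δ = d·√(n/2) ⇒ d = δ/√(n/2) = 3.335/√(215/2) = 0.3217.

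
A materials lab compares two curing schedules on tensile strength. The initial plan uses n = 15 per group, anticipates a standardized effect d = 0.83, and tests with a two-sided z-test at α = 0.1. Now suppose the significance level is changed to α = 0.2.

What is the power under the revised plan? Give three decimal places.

Power ≈ 0.839

δ = d·√(n/2) = 0.83 × √(15/2) = 2.2730 (unchanged). New critical value: z_{0.1} = 1.282.
Revised power = Φ(δ − 1.282) + Φ(−δ − 1.282) = Φ(0.991) + Φ(-3.555) = 0.8393 + 0.0002 = 0.8395.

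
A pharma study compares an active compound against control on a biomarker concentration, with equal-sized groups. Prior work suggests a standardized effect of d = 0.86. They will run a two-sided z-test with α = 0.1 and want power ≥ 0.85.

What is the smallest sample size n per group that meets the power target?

Set Φ(δ − 1.645) = 0.85; then δ − 1.645 = Φ⁻¹(0.85) = 1.036, giving δ = 2.681.
(For δ > 0 the lower-tail rejection region contributes negligibly to power, so the one-term inversion is standard.)
δ = d·√(n/2) ⇒ n = 2(δ/d)² = 2 × (2.681 / 0.86)² = 19.44.
Rounding up, n = 20 per group.

n = 20 per group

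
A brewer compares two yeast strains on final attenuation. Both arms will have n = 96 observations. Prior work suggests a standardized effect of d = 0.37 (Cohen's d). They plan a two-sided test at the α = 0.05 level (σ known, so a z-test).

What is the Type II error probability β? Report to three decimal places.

β ≈ 0.273

Noncentrality parameter: δ = d·√(n/2) = 0.37 × √(96/2) = 2.5634
Two-sided α = 0.05 → critical value z_{0.025} = 1.960.
Power = Φ(δ − 1.960) + Φ(−δ − 1.960) = Φ(0.603) + Φ(-4.523) = 0.7269 + 0.0000 = 0.7269.
Type II error: β = 1 − power = 1 − 0.7269 = 0.2731.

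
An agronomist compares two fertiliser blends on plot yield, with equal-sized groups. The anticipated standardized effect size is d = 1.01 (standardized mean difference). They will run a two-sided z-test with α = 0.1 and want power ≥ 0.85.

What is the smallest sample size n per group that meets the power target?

n = 15 per group

Set Φ(δ − 1.645) = 0.85; then δ − 1.645 = Φ⁻¹(0.85) = 1.036, giving δ = 2.681.
(For δ > 0 the lower-tail rejection region contributes negligibly to power, so the one-term inversion is standard.)
δ = d·√(n/2) ⇒ n = 2(δ/d)² = 2 × (2.681 / 1.01)² = 14.10.
Rounding up, n = 15 per group.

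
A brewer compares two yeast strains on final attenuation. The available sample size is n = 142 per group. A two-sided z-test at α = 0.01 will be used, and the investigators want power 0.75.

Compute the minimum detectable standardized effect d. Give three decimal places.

Required noncentrality: δ = z_{0.005} + z_{0.25} = 2.576 + 0.674 = 3.250.
(Lower-tail contribution to power is negligible for δ > 0.)
δ = d·√(n/2) ⇒ d = δ/√(n/2) = 3.250/√(142/2) = 0.3857.

d ≈ 0.386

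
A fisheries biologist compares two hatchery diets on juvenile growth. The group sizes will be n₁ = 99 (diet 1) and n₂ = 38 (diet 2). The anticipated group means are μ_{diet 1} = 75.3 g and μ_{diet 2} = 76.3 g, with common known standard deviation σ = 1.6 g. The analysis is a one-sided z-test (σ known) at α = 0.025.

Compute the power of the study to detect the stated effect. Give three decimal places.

Standardized effect: d = |μ_{diet 1} − μ_{diet 2}| / σ = |75.3 − 76.3| / 1.6 = 0.6250
Noncentrality parameter: δ = d / √(1/n₁ + 1/n₂) = 0.6250 / √(1/99 + 1/38) = 3.2751
Critical value for a one-sided test at α = 0.025: z_α = 1.960.
Power = P(Z > 1.960 − δ) = Φ(1.315) = 0.9058.

Power ≈ 0.906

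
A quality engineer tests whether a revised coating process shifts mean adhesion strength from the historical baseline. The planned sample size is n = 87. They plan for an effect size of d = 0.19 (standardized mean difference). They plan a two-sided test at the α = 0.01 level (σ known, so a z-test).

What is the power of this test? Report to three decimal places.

Noncentrality parameter: δ = d·√n = 0.19 × √87 = 1.7722
Critical value for a two-sided test at α = 0.01: z_{α/2} = 2.576.
Power = Φ(δ − 2.576) + Φ(−δ − 2.576) = Φ(-0.804) + Φ(-4.348) = 0.2108 + 0.0000 = 0.2108.

Power ≈ 0.211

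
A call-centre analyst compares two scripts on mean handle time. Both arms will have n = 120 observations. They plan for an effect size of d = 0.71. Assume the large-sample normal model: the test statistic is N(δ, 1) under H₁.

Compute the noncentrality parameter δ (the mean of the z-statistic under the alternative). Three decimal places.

δ ≈ 5.500

δ = d·√(n/2) = 0.71 × √(120/2) = 5.4996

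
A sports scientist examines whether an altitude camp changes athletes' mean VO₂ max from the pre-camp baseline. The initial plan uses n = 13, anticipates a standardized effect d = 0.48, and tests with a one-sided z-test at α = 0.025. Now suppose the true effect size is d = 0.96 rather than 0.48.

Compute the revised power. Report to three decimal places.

Power ≈ 0.933

With d = 0.96: δ = d·√n = 0.96 × √13 = 3.4613. Critical value z_{0.025} = 1.960.
Revised power = P(Z > 1.960 − δ) = Φ(1.501) = 0.9334.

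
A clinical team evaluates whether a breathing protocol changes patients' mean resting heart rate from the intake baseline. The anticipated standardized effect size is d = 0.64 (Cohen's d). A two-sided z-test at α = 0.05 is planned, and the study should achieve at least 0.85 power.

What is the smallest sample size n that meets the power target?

Set Φ(δ − 1.960) = 0.85; then δ − 1.960 = Φ⁻¹(0.85) = 1.036, giving δ = 2.996.
(For δ > 0 the lower-tail rejection region contributes negligibly to power, so the one-term inversion is standard.)
δ = d·√n ⇒ n = (δ/d)² = (2.996 / 0.64)² = 21.92.
Rounding up, n = 22.

n = 22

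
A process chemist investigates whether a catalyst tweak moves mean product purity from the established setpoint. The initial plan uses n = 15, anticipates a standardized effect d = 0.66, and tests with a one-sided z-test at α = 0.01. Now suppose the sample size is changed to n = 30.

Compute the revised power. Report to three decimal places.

With n = 30: δ = d·√n = 0.66 × √30 = 3.6150. Critical value z_{0.01} = 2.326.
Revised power = Φ(δ − 2.326) = Φ(1.289) = 0.9012.

Power ≈ 0.901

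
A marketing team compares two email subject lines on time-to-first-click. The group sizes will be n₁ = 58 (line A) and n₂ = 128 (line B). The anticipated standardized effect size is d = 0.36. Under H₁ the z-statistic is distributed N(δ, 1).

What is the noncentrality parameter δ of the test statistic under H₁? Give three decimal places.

The noncentrality parameter scales effect size by the design's sample-size factor: δ = d / √(1/n₁ + 1/n₂) = 0.36 / √(1/58 + 1/128) = 2.2744

δ ≈ 2.274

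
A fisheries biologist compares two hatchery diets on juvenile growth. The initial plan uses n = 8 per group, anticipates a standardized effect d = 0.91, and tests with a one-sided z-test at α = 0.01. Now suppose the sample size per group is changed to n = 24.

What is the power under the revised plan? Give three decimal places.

With n = 24 per group: δ = d·√(n/2) = 0.91 × √(24/2) = 3.1523. Critical value z_{0.01} = 2.326.
Revised power = P(Z > 2.326 − δ) = Φ(0.826) = 0.7956.

Power ≈ 0.796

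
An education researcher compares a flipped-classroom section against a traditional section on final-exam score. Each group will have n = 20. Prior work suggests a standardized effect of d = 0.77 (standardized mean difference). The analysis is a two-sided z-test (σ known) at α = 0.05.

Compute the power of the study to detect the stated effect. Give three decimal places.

Power ≈ 0.683

Noncentrality parameter: δ = d·√(n/2) = 0.77 × √(20/2) = 2.4350
Two-sided α = 0.05 → critical value z_{0.025} = 1.960.
Power = Φ(δ − 1.960) + Φ(−δ − 1.960) = Φ(0.475) + Φ(-4.395) = 0.6826 + 0.0000 = 0.6826.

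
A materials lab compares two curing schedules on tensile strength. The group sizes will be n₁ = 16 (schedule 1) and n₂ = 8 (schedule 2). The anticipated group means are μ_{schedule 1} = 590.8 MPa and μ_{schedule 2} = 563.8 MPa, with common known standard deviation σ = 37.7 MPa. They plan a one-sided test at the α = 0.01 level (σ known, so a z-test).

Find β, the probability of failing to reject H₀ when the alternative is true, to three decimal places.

Standardized effect: d = |μ_{schedule 1} − μ_{schedule 2}| / σ = |590.8 − 563.8| / 37.7 = 0.7162
Noncentrality parameter: δ = d / √(1/n₁ + 1/n₂) = 0.7162 / √(1/16 + 1/8) = 1.6539
Critical value for a one-sided test at α = 0.01: z_α = 2.326.
Power = Φ(δ − 2.326) = Φ(-0.672) = 0.2507.
Type II error: β = 1 − power = 1 − 0.2507 = 0.7493.

β ≈ 0.749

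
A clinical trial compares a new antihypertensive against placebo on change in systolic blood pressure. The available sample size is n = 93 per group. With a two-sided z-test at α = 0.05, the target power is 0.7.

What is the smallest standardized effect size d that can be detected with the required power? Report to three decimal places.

Need Φ(δ − 1.960) = 0.7, so δ = 1.960 + 0.524 = 2.484.
(Lower-tail contribution to power is negligible for δ > 0.)
δ = d·√(n/2) ⇒ d = δ/√(n/2) = 2.484/√(93/2) = 0.3643.

d ≈ 0.364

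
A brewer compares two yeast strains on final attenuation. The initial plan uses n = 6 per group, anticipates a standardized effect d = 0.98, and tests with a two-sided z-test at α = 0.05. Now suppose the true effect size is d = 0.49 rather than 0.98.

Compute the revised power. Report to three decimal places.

Power ≈ 0.136

With d = 0.49: δ = d·√(n/2) = 0.49 × √(6/2) = 0.8487. Critical value z_{0.025} = 1.960.
Revised power = Φ(δ − 1.960) + Φ(−δ − 1.960) = Φ(-1.111) + Φ(-2.809) = 0.1332 + 0.0025 = 0.1357.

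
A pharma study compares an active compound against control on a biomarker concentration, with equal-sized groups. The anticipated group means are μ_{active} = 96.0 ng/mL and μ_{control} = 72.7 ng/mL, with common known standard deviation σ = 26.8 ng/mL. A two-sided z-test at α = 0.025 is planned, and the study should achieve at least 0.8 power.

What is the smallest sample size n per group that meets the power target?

Standardized effect: d = |μ_{active} − μ_{control}| / σ = |96.0 − 72.7| / 26.8 = 0.8694
Set Φ(δ − 2.241) = 0.8; then δ − 2.241 = Φ⁻¹(0.8) = 0.842, giving δ = 3.083.
(For δ > 0 the lower-tail rejection region contributes negligibly to power, so the one-term inversion is standard.)
δ = d·√(n/2) ⇒ n = 2(δ/d)² = 2 × (3.083 / 0.8694)² = 25.15.
Rounding up, n = 26 per group.

n = 26 per group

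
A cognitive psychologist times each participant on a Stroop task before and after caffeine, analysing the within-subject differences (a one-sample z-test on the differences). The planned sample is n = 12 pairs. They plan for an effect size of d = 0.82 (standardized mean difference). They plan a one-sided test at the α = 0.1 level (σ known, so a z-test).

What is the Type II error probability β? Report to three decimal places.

β ≈ 0.059

Noncentrality parameter: λ = d·√n = 0.82 × √12 = 2.8406
One-sided α = 0.1 → critical value z_{0.1} = 1.282.
Power = Φ(λ − 1.282) = Φ(1.559) = 0.9405.
Type II error: β = 1 − power = 1 − 0.9405 = 0.0595.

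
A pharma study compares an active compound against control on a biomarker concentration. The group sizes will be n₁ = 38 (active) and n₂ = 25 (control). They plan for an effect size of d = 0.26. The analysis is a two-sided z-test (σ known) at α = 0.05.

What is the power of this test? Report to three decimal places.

Power ≈ 0.172

Noncentrality parameter: δ = d / √(1/n₁ + 1/n₂) = 0.26 / √(1/38 + 1/25) = 1.0096
Critical value for a two-sided test at α = 0.05: z_{α/2} = 1.960.
Power = Φ(δ − 1.960) + Φ(−δ − 1.960) = Φ(-0.950) + Φ(-2.970) = 0.1710 + 0.0015 = 0.1725.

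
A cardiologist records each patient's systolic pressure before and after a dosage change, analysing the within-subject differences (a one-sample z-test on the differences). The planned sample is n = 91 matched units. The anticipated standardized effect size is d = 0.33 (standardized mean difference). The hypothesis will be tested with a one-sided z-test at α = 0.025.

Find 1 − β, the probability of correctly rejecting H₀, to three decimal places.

Power ≈ 0.883

Noncentrality parameter: δ = d·√n = 0.33 × √91 = 3.1480
Critical value for a one-sided test at α = 0.025: z_α = 1.960.
Power = P(Z > 1.960 − δ) = Φ(1.188) = 0.8826.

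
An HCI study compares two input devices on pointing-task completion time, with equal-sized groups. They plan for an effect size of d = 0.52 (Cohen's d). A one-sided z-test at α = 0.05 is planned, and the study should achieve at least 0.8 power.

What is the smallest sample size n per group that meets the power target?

Set Φ(δ − 1.645) = 0.8; then δ − 1.645 = Φ⁻¹(0.8) = 0.842, giving δ = 2.486.
δ = d·√(n/2) ⇒ n = 2(δ/d)² = 2 × (2.486 / 0.52)² = 45.73.
Round up to the next whole unit.

n = 46 per group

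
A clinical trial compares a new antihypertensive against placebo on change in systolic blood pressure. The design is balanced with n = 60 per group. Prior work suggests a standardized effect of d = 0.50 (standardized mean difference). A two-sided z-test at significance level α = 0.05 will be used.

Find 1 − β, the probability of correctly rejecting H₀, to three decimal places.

Noncentrality parameter: δ = d·√(n/2) = 0.50 × √(60/2) = 2.7386
Two-sided α = 0.05 → critical value z_{0.025} = 1.960.
Power = Φ(δ − 1.960) + Φ(−δ − 1.960) = Φ(0.779) + Φ(-4.699) = 0.7819 + 0.0000 = 0.7819.

Power ≈ 0.782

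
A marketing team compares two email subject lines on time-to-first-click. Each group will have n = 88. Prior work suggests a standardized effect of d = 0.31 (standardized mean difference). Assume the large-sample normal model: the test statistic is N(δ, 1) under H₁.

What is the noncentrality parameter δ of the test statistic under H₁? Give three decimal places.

δ ≈ 2.056

δ = d·√(n/2) = 0.31 × √(88/2) = 2.0563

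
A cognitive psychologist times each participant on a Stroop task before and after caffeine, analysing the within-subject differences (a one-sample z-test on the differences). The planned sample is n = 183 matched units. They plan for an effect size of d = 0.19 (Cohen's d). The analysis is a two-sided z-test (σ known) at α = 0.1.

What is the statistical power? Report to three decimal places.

Power ≈ 0.823

Noncentrality parameter: δ = d·√n = 0.19 × √183 = 2.5703
Critical value for a two-sided test at α = 0.1: z_{α/2} = 1.645.
Power = Φ(δ − 1.645) + Φ(−δ − 1.645) = Φ(0.925) + Φ(-4.215) = 0.8226 + 0.0000 = 0.8226.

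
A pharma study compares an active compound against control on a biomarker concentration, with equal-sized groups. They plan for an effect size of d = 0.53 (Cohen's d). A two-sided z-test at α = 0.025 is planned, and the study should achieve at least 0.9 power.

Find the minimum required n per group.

n = 89 per group

Set Φ(δ − 2.241) = 0.9; then δ − 2.241 = Φ⁻¹(0.9) = 1.282, giving δ = 3.523.
(The Φ(−δ − z_{α/2}) term is vanishingly small for δ > 0 and is dropped in the standard sample-size formula.)
δ = d·√(n/2) ⇒ n = 2(δ/d)² = 2 × (3.523 / 0.53)² = 88.37.
Round up to the next whole unit.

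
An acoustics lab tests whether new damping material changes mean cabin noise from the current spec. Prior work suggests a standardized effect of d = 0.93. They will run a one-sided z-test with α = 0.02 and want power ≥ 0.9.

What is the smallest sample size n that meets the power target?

For power 0.9 need Φ(δ − z_{0.02}) = 0.9, so δ = z_{0.02} + z_{0.10} = 2.054 + 1.282 = 3.335.
δ = d·√n ⇒ n = (δ/d)² = (3.335 / 0.93)² = 12.86.
Round up to the next whole unit.

n = 13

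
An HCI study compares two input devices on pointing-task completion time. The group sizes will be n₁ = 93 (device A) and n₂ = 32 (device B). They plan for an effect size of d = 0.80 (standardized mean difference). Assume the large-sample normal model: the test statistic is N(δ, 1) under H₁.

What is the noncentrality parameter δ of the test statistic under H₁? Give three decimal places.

δ ≈ 3.903

δ = d / √(1/n₁ + 1/n₂) = 0.80 / √(1/93 + 1/32) = 3.9035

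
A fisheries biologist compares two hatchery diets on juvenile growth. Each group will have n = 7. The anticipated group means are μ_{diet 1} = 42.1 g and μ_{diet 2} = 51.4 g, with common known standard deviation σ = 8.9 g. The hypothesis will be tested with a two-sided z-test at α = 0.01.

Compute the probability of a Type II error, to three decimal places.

Standardized effect: d = |μ_{diet 1} − μ_{diet 2}| / σ = |42.1 − 51.4| / 8.9 = 1.0449
Noncentrality parameter: δ = d·√(n/2) = 1.0449 × √(7/2) = 1.9549
Critical value for a two-sided test at α = 0.01: z_{α/2} = 2.576.
Power = Φ(δ − 2.576) + Φ(−δ − 2.576) = Φ(-0.621) + Φ(-4.531) = 0.2673 + 0.0000 = 0.2673.
Type II error: β = 1 − power = 1 − 0.2673 = 0.7327.

β ≈ 0.733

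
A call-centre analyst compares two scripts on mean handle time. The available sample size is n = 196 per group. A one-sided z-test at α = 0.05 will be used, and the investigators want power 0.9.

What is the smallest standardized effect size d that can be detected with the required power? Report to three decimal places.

d ≈ 0.296

Required noncentrality: δ = z_{0.05} + z_{0.10} = 1.645 + 1.282 = 2.926.
δ = d·√(n/2) ⇒ d = δ/√(n/2) = 2.926/√(196/2) = 0.2956.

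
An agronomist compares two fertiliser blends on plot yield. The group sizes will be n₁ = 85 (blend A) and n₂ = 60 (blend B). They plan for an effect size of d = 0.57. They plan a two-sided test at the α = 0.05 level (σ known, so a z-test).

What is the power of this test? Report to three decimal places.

Power ≈ 0.922

Noncentrality parameter: δ = d / √(1/n₁ + 1/n₂) = 0.57 / √(1/85 + 1/60) = 3.3805
Critical value for a two-sided test at α = 0.05: z_{α/2} = 1.960.
Power = Φ(δ − 1.960) + Φ(−δ − 1.960) = Φ(1.420) + Φ(-5.340) = 0.9223 + 0.0000 = 0.9223.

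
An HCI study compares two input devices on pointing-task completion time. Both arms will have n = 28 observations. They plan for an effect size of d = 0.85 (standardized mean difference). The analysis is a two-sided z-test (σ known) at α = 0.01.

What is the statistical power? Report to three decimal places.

Power ≈ 0.727

Noncentrality parameter: δ = d·√(n/2) = 0.85 × √(28/2) = 3.1804
Two-sided α = 0.01 → critical value z_{0.005} = 2.576.
Power = Φ(δ − 2.576) + Φ(−δ − 2.576) = Φ(0.605) + Φ(-5.756) = 0.7273 + 0.0000 = 0.7273.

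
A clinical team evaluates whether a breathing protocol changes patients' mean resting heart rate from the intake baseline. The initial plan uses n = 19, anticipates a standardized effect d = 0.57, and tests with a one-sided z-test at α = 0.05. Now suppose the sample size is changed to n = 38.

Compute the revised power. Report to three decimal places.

With n = 38: δ = d·√n = 0.57 × √38 = 3.5137. Critical value z_{0.05} = 1.645.
Revised power = P(Z > 1.645 − δ) = Φ(1.869) = 0.9692.

Power ≈ 0.969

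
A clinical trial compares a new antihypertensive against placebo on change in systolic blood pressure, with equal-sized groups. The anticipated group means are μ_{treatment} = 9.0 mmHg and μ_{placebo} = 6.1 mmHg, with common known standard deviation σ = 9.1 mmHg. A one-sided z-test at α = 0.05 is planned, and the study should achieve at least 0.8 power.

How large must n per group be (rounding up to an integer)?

n = 122 per group

Standardized effect: d = |μ_{treatment} − μ_{placebo}| / σ = |9.0 − 6.1| / 9.1 = 0.3187
Set Φ(δ − 1.645) = 0.8; then δ − 1.645 = Φ⁻¹(0.8) = 0.842, giving δ = 2.486.
δ = d·√(n/2) ⇒ n = 2(δ/d)² = 2 × (2.486 / 0.3187)² = 121.75.
Round up to the next whole unit.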